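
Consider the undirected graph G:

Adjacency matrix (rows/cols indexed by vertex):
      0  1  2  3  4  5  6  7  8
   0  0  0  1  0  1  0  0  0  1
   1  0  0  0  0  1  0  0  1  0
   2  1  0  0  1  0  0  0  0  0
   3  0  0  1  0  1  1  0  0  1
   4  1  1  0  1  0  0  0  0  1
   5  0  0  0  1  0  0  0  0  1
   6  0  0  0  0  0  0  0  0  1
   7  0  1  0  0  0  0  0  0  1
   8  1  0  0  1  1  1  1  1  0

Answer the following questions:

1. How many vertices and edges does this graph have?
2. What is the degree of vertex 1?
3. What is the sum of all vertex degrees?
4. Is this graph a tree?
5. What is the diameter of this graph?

Count: 9 vertices, 13 edges.
Vertex 1 has neighbors [4, 7], degree = 2.
Handshaking lemma: 2 * 13 = 26.
A tree on 9 vertices has 8 edges. This graph has 13 edges (5 extra). Not a tree.
Diameter (longest shortest path) = 3.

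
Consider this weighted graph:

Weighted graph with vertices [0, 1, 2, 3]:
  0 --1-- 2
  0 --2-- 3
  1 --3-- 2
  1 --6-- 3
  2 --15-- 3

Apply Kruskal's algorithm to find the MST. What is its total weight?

Applying Kruskal's algorithm (sort edges by weight, add if no cycle):
  Add (0,2) w=1
  Add (0,3) w=2
  Add (1,2) w=3
  Skip (1,3) w=6 (creates cycle)
  Skip (2,3) w=15 (creates cycle)
MST weight = 6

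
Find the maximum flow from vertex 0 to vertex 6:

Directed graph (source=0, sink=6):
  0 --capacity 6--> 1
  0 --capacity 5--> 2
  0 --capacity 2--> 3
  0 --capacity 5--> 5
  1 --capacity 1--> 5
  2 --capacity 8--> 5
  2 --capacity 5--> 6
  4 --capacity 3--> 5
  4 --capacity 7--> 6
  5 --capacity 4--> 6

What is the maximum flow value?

Computing max flow:
  Flow on (0->1): 1/6
  Flow on (0->2): 5/5
  Flow on (0->5): 3/5
  Flow on (1->5): 1/1
  Flow on (2->6): 5/5
  Flow on (5->6): 4/4
Maximum flow = 9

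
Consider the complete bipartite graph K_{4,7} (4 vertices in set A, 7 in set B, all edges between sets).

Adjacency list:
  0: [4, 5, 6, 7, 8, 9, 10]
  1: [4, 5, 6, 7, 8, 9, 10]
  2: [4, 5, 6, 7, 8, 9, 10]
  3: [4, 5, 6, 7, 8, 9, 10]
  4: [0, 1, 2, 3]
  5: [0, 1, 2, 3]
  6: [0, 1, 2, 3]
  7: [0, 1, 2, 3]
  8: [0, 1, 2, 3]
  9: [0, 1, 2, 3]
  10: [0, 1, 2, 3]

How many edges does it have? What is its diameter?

K_{4,7} has 4 * 7 = 28 edges.
Any vertex reaches any opposite-side vertex in 1 step; same-side vertices reach in 2 steps via any opposite-side vertex.
Diameter = 2.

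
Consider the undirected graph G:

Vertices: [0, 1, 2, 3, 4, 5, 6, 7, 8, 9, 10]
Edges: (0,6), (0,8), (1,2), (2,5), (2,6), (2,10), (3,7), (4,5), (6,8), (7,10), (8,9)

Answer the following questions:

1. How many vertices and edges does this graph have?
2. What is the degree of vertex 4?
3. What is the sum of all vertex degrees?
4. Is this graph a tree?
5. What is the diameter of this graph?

Count: 11 vertices, 11 edges.
Vertex 4 has neighbors [5], degree = 1.
Handshaking lemma: 2 * 11 = 22.
A tree on 11 vertices has 10 edges. This graph has 11 edges (1 extra). Not a tree.
Diameter (longest shortest path) = 6.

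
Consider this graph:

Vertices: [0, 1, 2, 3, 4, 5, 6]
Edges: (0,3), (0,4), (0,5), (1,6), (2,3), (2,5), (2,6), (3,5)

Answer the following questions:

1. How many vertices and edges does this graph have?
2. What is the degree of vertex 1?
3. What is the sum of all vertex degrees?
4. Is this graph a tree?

Count: 7 vertices, 8 edges.
Vertex 1 has neighbors [6], degree = 1.
Handshaking lemma: 2 * 8 = 16.
A tree on 7 vertices has 6 edges. This graph has 8 edges (2 extra). Not a tree.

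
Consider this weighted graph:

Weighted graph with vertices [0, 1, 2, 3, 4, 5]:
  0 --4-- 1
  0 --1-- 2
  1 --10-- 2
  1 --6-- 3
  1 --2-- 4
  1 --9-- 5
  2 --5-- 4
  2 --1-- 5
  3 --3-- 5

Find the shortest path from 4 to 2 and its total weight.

Using Dijkstra's algorithm from vertex 4:
Shortest path: 4 -> 2
Total weight: 5 = 5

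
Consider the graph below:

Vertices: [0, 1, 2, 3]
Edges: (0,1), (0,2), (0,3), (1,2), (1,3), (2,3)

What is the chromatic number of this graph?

The graph has a maximum clique of size 4 (lower bound on chromatic number).
A valid 4-coloring: {0: 0, 1: 1, 2: 2, 3: 3}.
Chromatic number = 4.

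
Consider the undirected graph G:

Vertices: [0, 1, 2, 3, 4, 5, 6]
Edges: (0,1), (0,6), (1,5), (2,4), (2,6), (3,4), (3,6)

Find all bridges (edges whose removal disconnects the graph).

A bridge is an edge whose removal increases the number of connected components.
Bridges found: (0,1), (0,6), (1,5)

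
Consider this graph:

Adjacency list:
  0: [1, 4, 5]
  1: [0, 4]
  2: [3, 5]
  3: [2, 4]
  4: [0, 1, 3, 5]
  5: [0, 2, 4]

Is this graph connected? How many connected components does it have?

Checking connectivity: the graph has 1 connected component(s).
All vertices are reachable from each other. The graph IS connected.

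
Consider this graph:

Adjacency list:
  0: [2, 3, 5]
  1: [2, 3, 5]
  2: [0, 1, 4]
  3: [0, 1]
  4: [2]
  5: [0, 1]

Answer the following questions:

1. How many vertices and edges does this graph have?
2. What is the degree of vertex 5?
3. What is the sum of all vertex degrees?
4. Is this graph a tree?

Count: 6 vertices, 7 edges.
Vertex 5 has neighbors [0, 1], degree = 2.
Handshaking lemma: 2 * 7 = 14.
A tree on 6 vertices has 5 edges. This graph has 7 edges (2 extra). Not a tree.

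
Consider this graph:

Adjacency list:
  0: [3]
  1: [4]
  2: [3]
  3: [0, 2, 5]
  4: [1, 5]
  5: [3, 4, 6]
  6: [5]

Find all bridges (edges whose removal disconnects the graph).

A bridge is an edge whose removal increases the number of connected components.
Bridges found: (0,3), (1,4), (2,3), (3,5), (4,5), (5,6)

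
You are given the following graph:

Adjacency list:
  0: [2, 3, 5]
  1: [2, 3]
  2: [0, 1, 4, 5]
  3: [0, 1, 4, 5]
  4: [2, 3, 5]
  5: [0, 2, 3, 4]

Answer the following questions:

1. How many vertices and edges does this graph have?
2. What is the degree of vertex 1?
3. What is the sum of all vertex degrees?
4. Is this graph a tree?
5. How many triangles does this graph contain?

Count: 6 vertices, 10 edges.
Vertex 1 has neighbors [2, 3], degree = 2.
Handshaking lemma: 2 * 10 = 20.
A tree on 6 vertices has 5 edges. This graph has 10 edges (5 extra). Not a tree.
Number of triangles = 4.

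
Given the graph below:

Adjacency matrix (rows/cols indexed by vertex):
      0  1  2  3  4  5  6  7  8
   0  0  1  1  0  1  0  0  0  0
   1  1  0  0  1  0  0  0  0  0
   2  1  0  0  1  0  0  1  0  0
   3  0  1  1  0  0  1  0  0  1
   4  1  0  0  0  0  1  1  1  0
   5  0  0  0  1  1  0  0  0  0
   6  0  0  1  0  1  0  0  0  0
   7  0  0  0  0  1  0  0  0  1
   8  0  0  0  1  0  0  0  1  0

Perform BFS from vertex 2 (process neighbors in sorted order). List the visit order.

BFS from vertex 2 (neighbors processed in ascending order):
Visit order: 2, 0, 3, 6, 1, 4, 5, 8, 7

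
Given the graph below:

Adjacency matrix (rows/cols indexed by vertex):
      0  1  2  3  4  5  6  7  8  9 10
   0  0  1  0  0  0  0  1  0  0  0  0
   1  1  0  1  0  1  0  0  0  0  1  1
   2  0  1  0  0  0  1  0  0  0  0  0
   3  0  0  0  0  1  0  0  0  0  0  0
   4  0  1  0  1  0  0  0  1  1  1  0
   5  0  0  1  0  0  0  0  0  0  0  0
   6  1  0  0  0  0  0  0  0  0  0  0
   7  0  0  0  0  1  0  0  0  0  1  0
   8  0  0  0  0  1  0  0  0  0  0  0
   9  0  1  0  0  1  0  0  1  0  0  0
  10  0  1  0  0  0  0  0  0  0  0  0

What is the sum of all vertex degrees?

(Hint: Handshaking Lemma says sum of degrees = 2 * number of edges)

Count edges: 12 edges.
By Handshaking Lemma: sum of degrees = 2 * 12 = 24.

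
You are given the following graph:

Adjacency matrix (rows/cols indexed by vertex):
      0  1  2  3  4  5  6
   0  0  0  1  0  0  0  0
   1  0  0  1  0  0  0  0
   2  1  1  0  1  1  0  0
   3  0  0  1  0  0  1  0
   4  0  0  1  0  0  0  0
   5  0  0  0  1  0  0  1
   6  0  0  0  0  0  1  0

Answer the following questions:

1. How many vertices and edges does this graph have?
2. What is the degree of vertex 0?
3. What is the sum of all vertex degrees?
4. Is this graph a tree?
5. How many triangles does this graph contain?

Count: 7 vertices, 6 edges.
Vertex 0 has neighbors [2], degree = 1.
Handshaking lemma: 2 * 6 = 12.
A graph is a tree iff it is connected and has exactly n-1 edges. This graph is connected (all 7 vertices in one component) and has 7-1 = 6 edges. It is a tree.
Number of triangles = 0.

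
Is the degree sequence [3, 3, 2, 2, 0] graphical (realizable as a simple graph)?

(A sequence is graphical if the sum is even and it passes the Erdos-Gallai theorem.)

Sum of degrees = 10. Sum is even and passes Erdos-Gallai. The sequence IS graphical.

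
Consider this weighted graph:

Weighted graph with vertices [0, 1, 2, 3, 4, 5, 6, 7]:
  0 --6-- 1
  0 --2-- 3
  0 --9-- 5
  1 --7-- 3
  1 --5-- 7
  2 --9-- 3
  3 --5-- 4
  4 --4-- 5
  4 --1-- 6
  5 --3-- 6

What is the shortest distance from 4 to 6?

Using Dijkstra's algorithm from vertex 4:
Shortest path: 4 -> 6
Total weight: 1 = 1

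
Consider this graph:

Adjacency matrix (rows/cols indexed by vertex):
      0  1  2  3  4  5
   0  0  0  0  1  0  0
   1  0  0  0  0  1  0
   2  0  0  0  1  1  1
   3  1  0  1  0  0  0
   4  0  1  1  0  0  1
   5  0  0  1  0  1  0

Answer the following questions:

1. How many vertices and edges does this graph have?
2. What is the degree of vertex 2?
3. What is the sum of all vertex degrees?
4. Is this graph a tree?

Count: 6 vertices, 6 edges.
Vertex 2 has neighbors [3, 4, 5], degree = 3.
Handshaking lemma: 2 * 6 = 12.
A tree on 6 vertices has 5 edges. This graph has 6 edges (1 extra). Not a tree.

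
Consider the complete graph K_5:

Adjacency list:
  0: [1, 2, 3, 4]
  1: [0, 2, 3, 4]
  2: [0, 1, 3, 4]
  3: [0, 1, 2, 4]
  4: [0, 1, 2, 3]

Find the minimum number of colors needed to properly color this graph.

In K_5, every vertex is adjacent to every other vertex.
Each vertex needs a unique color.
Chromatic number = 5.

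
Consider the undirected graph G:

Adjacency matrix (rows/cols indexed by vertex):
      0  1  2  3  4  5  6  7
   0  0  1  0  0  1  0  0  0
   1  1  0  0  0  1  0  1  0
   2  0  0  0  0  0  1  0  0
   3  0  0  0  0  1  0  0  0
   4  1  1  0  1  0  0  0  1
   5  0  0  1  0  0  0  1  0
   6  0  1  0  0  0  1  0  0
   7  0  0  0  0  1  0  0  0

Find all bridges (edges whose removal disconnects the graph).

A bridge is an edge whose removal increases the number of connected components.
Bridges found: (1,6), (2,5), (3,4), (4,7), (5,6)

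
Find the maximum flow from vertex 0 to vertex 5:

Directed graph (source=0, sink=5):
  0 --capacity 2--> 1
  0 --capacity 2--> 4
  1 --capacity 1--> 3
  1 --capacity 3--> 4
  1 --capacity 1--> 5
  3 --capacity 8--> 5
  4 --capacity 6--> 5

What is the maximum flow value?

Computing max flow:
  Flow on (0->1): 2/2
  Flow on (0->4): 2/2
  Flow on (1->3): 1/1
  Flow on (1->5): 1/1
  Flow on (3->5): 1/8
  Flow on (4->5): 2/6
Maximum flow = 4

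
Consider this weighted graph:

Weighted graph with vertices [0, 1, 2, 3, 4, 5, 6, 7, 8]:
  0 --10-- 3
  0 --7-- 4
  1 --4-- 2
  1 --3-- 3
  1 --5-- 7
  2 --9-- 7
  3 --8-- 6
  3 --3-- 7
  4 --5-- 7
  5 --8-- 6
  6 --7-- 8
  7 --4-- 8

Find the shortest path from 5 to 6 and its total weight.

Using Dijkstra's algorithm from vertex 5:
Shortest path: 5 -> 6
Total weight: 8 = 8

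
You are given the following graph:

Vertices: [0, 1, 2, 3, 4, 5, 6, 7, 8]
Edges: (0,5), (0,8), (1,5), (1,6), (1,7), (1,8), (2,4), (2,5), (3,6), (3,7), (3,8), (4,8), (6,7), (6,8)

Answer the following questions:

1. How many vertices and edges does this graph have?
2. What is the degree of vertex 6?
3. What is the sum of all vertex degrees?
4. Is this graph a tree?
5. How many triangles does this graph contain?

Count: 9 vertices, 14 edges.
Vertex 6 has neighbors [1, 3, 7, 8], degree = 4.
Handshaking lemma: 2 * 14 = 28.
A tree on 9 vertices has 8 edges. This graph has 14 edges (6 extra). Not a tree.
Number of triangles = 4.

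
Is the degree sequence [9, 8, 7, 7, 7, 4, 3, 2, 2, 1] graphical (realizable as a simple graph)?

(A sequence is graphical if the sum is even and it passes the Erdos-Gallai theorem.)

Sum of degrees = 50. Sum is even but fails Erdos-Gallai. The sequence is NOT graphical.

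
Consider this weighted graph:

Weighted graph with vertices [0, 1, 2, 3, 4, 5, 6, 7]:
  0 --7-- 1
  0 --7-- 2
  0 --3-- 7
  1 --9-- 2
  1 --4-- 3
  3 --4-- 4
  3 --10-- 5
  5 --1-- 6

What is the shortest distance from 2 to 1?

Using Dijkstra's algorithm from vertex 2:
Shortest path: 2 -> 1
Total weight: 9 = 9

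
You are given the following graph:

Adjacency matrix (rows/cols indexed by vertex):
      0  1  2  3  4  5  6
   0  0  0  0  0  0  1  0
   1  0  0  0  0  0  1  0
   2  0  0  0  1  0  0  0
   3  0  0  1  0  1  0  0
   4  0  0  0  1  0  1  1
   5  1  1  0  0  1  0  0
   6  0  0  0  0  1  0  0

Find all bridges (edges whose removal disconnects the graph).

A bridge is an edge whose removal increases the number of connected components.
Bridges found: (0,5), (1,5), (2,3), (3,4), (4,5), (4,6)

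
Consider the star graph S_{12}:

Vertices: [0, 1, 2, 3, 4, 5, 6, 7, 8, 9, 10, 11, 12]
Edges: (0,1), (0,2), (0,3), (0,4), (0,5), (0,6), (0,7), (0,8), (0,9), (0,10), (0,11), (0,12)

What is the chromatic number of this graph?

S_{12} has one hub adjacent to 12 leaves; leaves are pairwise non-adjacent.
Color the hub 0 and every leaf 1.
Chromatic number = 2.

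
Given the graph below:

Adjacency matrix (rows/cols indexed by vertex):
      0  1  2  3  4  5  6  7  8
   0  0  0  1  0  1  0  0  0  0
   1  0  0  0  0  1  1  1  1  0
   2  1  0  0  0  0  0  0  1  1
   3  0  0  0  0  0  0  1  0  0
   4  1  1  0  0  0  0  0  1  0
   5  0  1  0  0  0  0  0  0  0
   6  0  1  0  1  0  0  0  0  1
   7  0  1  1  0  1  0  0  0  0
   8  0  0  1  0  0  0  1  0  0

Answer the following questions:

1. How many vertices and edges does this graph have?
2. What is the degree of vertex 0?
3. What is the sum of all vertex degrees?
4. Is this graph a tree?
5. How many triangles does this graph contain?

Count: 9 vertices, 11 edges.
Vertex 0 has neighbors [2, 4], degree = 2.
Handshaking lemma: 2 * 11 = 22.
A tree on 9 vertices has 8 edges. This graph has 11 edges (3 extra). Not a tree.
Number of triangles = 1.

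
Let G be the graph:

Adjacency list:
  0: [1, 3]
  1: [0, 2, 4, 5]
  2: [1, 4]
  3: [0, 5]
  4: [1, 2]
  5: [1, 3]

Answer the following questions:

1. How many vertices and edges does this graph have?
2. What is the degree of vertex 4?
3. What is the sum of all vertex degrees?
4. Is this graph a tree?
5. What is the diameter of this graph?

Count: 6 vertices, 7 edges.
Vertex 4 has neighbors [1, 2], degree = 2.
Handshaking lemma: 2 * 7 = 14.
A tree on 6 vertices has 5 edges. This graph has 7 edges (2 extra). Not a tree.
Diameter (longest shortest path) = 3.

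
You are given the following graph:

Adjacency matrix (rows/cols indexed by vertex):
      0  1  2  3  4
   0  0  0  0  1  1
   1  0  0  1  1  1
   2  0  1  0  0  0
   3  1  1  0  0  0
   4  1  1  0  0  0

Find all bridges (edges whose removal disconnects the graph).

A bridge is an edge whose removal increases the number of connected components.
Bridges found: (1,2)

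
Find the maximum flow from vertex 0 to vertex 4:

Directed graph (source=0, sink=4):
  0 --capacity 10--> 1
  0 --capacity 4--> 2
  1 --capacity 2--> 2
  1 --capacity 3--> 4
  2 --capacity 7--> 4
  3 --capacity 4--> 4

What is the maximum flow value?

Computing max flow:
  Flow on (0->1): 5/10
  Flow on (0->2): 4/4
  Flow on (1->2): 2/2
  Flow on (1->4): 3/3
  Flow on (2->4): 6/7
Maximum flow = 9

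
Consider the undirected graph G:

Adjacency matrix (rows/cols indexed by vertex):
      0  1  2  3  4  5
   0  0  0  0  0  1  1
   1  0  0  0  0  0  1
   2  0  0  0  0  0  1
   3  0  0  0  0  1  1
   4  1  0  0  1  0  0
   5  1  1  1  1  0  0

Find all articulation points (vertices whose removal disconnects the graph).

An articulation point is a vertex whose removal disconnects the graph.
Articulation points: [5]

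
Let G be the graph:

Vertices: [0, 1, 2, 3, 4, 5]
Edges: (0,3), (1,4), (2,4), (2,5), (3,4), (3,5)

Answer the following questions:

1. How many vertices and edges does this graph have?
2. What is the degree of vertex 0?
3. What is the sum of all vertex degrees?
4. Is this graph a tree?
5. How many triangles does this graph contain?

Count: 6 vertices, 6 edges.
Vertex 0 has neighbors [3], degree = 1.
Handshaking lemma: 2 * 6 = 12.
A tree on 6 vertices has 5 edges. This graph has 6 edges (1 extra). Not a tree.
Number of triangles = 0.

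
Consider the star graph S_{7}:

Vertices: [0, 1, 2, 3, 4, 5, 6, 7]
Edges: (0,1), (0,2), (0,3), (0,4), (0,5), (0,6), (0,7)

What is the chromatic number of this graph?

S_{7} has one hub adjacent to 7 leaves; leaves are pairwise non-adjacent.
Color the hub 0 and every leaf 1.
Chromatic number = 2.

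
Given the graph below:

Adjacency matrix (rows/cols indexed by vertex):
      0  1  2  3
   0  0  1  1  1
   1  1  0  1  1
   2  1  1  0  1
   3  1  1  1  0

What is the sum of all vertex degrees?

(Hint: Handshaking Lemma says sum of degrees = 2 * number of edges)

Count edges: 6 edges.
By Handshaking Lemma: sum of degrees = 2 * 6 = 12.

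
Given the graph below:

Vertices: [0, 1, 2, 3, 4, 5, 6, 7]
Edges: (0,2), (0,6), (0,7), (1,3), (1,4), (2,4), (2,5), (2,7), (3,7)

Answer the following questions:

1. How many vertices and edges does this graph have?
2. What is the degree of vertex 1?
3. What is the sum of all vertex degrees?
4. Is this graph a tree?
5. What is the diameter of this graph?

Count: 8 vertices, 9 edges.
Vertex 1 has neighbors [3, 4], degree = 2.
Handshaking lemma: 2 * 9 = 18.
A tree on 8 vertices has 7 edges. This graph has 9 edges (2 extra). Not a tree.
Diameter (longest shortest path) = 4.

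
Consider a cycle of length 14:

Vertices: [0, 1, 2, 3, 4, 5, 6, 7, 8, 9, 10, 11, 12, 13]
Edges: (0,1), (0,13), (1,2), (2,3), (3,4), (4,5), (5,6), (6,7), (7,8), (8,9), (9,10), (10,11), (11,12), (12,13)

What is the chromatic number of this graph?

This is an even cycle (C_14). Even cycles are bipartite.
Chromatic number = 2.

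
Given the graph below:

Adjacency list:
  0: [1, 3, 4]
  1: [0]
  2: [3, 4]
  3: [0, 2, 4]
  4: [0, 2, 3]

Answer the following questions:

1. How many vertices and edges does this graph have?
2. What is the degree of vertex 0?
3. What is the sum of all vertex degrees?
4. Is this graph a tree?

Count: 5 vertices, 6 edges.
Vertex 0 has neighbors [1, 3, 4], degree = 3.
Handshaking lemma: 2 * 6 = 12.
A tree on 5 vertices has 4 edges. This graph has 6 edges (2 extra). Not a tree.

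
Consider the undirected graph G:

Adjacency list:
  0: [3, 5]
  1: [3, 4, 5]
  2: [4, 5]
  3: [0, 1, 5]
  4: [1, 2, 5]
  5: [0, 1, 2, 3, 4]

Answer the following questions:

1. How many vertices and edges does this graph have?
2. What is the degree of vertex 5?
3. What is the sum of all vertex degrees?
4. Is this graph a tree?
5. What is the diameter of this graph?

Count: 6 vertices, 9 edges.
Vertex 5 has neighbors [0, 1, 2, 3, 4], degree = 5.
Handshaking lemma: 2 * 9 = 18.
A tree on 6 vertices has 5 edges. This graph has 9 edges (4 extra). Not a tree.
Diameter (longest shortest path) = 2.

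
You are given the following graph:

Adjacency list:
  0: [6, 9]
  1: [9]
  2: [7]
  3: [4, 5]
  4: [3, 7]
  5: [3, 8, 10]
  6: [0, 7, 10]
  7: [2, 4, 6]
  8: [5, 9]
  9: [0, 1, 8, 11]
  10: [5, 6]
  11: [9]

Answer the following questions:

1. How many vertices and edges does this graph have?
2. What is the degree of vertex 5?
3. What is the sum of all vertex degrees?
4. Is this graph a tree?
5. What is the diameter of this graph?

Count: 12 vertices, 13 edges.
Vertex 5 has neighbors [3, 8, 10], degree = 3.
Handshaking lemma: 2 * 13 = 26.
A tree on 12 vertices has 11 edges. This graph has 13 edges (2 extra). Not a tree.
Diameter (longest shortest path) = 5.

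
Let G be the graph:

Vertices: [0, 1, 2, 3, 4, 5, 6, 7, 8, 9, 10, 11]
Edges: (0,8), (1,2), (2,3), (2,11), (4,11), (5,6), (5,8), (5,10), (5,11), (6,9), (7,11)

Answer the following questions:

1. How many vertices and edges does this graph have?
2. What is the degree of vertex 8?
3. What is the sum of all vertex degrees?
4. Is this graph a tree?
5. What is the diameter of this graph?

Count: 12 vertices, 11 edges.
Vertex 8 has neighbors [0, 5], degree = 2.
Handshaking lemma: 2 * 11 = 22.
A graph is a tree iff it is connected and has exactly n-1 edges. This graph is connected (all 12 vertices in one component) and has 12-1 = 11 edges. It is a tree.
Diameter (longest shortest path) = 5.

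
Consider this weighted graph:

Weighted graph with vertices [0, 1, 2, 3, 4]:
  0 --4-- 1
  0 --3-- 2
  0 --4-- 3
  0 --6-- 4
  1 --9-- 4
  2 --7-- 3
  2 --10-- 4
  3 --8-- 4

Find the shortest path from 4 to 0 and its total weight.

Using Dijkstra's algorithm from vertex 4:
Shortest path: 4 -> 0
Total weight: 6 = 6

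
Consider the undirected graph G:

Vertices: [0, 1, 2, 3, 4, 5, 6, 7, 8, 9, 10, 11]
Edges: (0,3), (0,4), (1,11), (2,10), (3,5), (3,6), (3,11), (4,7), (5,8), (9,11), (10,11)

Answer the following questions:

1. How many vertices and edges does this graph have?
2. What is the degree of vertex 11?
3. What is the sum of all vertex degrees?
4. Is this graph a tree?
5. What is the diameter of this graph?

Count: 12 vertices, 11 edges.
Vertex 11 has neighbors [1, 3, 9, 10], degree = 4.
Handshaking lemma: 2 * 11 = 22.
A graph is a tree iff it is connected and has exactly n-1 edges. This graph is connected (all 12 vertices in one component) and has 12-1 = 11 edges. It is a tree.
Diameter (longest shortest path) = 6.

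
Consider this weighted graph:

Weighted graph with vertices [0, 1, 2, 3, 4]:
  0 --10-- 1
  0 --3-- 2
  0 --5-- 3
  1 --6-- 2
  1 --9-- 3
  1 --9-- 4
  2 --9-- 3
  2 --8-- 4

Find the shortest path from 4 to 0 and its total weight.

Using Dijkstra's algorithm from vertex 4:
Shortest path: 4 -> 2 -> 0
Total weight: 8 + 3 = 11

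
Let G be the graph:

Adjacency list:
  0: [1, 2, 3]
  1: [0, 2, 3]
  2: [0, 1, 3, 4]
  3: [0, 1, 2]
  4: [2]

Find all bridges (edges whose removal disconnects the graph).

A bridge is an edge whose removal increases the number of connected components.
Bridges found: (2,4)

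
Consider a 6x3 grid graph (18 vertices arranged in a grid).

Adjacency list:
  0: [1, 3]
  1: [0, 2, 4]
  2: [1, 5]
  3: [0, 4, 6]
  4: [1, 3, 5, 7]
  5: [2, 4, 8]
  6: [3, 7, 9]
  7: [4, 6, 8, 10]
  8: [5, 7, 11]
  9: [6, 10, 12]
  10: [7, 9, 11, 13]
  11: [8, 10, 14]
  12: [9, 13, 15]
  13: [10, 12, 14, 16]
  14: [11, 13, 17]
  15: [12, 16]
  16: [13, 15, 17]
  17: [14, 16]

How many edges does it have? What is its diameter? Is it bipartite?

A 6x3 grid has 15 vertical edges and 12 horizontal edges.
Total edges = 15 + 12 = 27.
Diameter = (6-1) + (3-1) = 7 (corner to opposite corner).
Grid graphs are bipartite (checkerboard coloring).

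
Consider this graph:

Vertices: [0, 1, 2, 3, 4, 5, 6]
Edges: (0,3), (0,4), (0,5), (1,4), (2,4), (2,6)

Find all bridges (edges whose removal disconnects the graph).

A bridge is an edge whose removal increases the number of connected components.
Bridges found: (0,3), (0,4), (0,5), (1,4), (2,4), (2,6)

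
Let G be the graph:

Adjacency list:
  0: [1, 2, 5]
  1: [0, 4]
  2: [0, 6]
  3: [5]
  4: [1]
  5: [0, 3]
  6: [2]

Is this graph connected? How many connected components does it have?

Checking connectivity: the graph has 1 connected component(s).
All vertices are reachable from each other. The graph IS connected.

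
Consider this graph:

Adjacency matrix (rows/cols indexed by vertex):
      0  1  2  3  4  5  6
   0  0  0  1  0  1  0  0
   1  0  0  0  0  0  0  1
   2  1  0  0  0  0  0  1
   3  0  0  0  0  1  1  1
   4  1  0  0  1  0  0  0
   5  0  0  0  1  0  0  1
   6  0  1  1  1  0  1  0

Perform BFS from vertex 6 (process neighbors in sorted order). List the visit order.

BFS from vertex 6 (neighbors processed in ascending order):
Visit order: 6, 1, 2, 3, 5, 0, 4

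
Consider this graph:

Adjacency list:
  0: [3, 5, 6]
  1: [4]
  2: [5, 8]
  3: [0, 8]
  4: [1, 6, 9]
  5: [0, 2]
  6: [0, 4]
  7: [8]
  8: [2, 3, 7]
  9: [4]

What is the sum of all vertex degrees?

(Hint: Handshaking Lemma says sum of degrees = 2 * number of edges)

Count edges: 10 edges.
By Handshaking Lemma: sum of degrees = 2 * 10 = 20.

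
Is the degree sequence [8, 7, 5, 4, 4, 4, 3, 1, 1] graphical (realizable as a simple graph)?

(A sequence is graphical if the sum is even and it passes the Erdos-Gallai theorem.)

Sum of degrees = 37. Sum is odd, so the sequence is NOT graphical.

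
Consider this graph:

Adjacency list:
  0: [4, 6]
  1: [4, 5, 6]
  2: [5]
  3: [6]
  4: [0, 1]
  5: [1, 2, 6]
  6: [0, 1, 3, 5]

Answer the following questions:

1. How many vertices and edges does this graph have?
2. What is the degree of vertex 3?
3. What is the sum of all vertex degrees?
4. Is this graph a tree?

Count: 7 vertices, 8 edges.
Vertex 3 has neighbors [6], degree = 1.
Handshaking lemma: 2 * 8 = 16.
A tree on 7 vertices has 6 edges. This graph has 8 edges (2 extra). Not a tree.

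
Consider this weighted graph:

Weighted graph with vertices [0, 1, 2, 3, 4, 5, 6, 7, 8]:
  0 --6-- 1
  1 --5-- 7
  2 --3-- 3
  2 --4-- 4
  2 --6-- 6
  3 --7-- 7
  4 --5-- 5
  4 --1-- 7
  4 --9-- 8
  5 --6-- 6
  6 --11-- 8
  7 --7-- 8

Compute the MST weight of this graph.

Applying Kruskal's algorithm (sort edges by weight, add if no cycle):
  Add (4,7) w=1
  Add (2,3) w=3
  Add (2,4) w=4
  Add (1,7) w=5
  Add (4,5) w=5
  Add (0,1) w=6
  Add (2,6) w=6
  Skip (5,6) w=6 (creates cycle)
  Skip (3,7) w=7 (creates cycle)
  Add (7,8) w=7
  Skip (4,8) w=9 (creates cycle)
  Skip (6,8) w=11 (creates cycle)
MST weight = 37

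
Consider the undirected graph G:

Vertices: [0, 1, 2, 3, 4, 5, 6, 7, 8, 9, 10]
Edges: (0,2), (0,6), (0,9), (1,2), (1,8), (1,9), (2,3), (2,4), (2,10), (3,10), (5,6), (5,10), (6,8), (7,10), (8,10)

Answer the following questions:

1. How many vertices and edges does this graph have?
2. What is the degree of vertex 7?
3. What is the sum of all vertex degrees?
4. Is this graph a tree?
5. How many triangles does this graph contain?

Count: 11 vertices, 15 edges.
Vertex 7 has neighbors [10], degree = 1.
Handshaking lemma: 2 * 15 = 30.
A tree on 11 vertices has 10 edges. This graph has 15 edges (5 extra). Not a tree.
Number of triangles = 1.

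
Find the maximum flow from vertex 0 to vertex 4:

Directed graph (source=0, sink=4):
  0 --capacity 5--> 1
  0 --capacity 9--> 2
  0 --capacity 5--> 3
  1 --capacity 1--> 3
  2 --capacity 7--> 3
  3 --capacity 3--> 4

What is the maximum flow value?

Computing max flow:
  Flow on (0->2): 3/9
  Flow on (2->3): 3/7
  Flow on (3->4): 3/3
Maximum flow = 3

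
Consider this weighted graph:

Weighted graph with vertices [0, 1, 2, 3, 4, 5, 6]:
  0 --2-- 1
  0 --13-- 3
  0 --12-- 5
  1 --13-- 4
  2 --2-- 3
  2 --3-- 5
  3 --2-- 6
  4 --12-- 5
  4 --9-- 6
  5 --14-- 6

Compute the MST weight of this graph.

Applying Kruskal's algorithm (sort edges by weight, add if no cycle):
  Add (0,1) w=2
  Add (2,3) w=2
  Add (3,6) w=2
  Add (2,5) w=3
  Add (4,6) w=9
  Add (0,5) w=12
  Skip (4,5) w=12 (creates cycle)
  Skip (0,3) w=13 (creates cycle)
  Skip (1,4) w=13 (creates cycle)
  Skip (5,6) w=14 (creates cycle)
MST weight = 30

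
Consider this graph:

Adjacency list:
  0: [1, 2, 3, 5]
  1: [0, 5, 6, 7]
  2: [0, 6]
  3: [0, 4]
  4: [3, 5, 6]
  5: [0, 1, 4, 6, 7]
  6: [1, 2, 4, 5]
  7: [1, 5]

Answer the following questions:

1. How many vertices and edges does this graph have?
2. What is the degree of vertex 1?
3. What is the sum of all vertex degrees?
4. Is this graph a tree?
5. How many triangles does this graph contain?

Count: 8 vertices, 13 edges.
Vertex 1 has neighbors [0, 5, 6, 7], degree = 4.
Handshaking lemma: 2 * 13 = 26.
A tree on 8 vertices has 7 edges. This graph has 13 edges (6 extra). Not a tree.
Number of triangles = 4.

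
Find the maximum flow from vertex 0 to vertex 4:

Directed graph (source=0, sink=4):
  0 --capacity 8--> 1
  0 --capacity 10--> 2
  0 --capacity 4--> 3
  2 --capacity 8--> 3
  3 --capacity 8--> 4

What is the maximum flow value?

Computing max flow:
  Flow on (0->2): 8/10
  Flow on (2->3): 8/8
  Flow on (3->4): 8/8
Maximum flow = 8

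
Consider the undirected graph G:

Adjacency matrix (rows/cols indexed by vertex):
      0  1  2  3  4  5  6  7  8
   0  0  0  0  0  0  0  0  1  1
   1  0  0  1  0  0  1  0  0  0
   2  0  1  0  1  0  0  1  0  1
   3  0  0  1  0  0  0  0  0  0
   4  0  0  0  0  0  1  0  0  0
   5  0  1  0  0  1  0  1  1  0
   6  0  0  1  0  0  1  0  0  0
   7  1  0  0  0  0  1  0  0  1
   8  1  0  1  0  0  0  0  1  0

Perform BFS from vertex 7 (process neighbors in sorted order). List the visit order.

BFS from vertex 7 (neighbors processed in ascending order):
Visit order: 7, 0, 5, 8, 1, 4, 6, 2, 3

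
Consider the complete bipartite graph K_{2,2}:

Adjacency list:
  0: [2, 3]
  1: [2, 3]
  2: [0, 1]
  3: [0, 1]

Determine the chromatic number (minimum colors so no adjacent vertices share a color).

K_{2,2} is bipartite: vertices split into two independent sets of size 2 and 2.
Color one set 0, the other 1. No adjacent vertices share a color.
Chromatic number = 2.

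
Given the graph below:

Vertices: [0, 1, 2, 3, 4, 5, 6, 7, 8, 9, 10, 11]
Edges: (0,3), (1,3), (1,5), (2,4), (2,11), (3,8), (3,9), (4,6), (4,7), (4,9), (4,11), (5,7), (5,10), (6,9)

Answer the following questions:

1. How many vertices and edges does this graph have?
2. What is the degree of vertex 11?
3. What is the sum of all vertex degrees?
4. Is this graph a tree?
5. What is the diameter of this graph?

Count: 12 vertices, 14 edges.
Vertex 11 has neighbors [2, 4], degree = 2.
Handshaking lemma: 2 * 14 = 28.
A tree on 12 vertices has 11 edges. This graph has 14 edges (3 extra). Not a tree.
Diameter (longest shortest path) = 4.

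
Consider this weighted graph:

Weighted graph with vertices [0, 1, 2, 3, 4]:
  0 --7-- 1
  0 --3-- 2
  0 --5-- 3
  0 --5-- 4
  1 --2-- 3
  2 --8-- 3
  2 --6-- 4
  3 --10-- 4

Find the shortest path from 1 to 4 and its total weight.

Using Dijkstra's algorithm from vertex 1:
Shortest path: 1 -> 3 -> 4
Total weight: 2 + 10 = 12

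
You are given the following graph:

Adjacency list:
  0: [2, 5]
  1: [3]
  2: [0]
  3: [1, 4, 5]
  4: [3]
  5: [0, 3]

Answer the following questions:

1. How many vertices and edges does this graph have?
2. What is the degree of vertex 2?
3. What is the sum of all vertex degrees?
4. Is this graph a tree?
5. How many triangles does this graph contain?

Count: 6 vertices, 5 edges.
Vertex 2 has neighbors [0], degree = 1.
Handshaking lemma: 2 * 5 = 10.
A graph is a tree iff it is connected and has exactly n-1 edges. This graph is connected (all 6 vertices in one component) and has 6-1 = 5 edges. It is a tree.
Number of triangles = 0.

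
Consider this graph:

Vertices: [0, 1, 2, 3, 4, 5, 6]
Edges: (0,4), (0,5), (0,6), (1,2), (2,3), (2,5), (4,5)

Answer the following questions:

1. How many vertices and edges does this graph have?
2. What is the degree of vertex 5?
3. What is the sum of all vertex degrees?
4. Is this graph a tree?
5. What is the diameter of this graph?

Count: 7 vertices, 7 edges.
Vertex 5 has neighbors [0, 2, 4], degree = 3.
Handshaking lemma: 2 * 7 = 14.
A tree on 7 vertices has 6 edges. This graph has 7 edges (1 extra). Not a tree.
Diameter (longest shortest path) = 4.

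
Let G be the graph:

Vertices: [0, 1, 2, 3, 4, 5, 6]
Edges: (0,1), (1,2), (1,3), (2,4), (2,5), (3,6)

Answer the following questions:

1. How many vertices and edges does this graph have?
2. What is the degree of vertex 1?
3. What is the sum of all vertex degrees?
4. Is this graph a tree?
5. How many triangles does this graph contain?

Count: 7 vertices, 6 edges.
Vertex 1 has neighbors [0, 2, 3], degree = 3.
Handshaking lemma: 2 * 6 = 12.
A graph is a tree iff it is connected and has exactly n-1 edges. This graph is connected (all 7 vertices in one component) and has 7-1 = 6 edges. It is a tree.
Number of triangles = 0.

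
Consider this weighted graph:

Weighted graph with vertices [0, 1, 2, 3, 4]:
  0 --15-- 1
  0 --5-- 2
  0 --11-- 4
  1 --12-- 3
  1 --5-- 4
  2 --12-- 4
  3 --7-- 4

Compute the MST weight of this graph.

Applying Kruskal's algorithm (sort edges by weight, add if no cycle):
  Add (0,2) w=5
  Add (1,4) w=5
  Add (3,4) w=7
  Add (0,4) w=11
  Skip (1,3) w=12 (creates cycle)
  Skip (2,4) w=12 (creates cycle)
  Skip (0,1) w=15 (creates cycle)
MST weight = 28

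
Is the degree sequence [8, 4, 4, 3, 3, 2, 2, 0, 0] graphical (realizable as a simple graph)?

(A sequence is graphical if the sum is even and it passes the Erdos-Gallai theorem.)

Sum of degrees = 26. Sum is even but fails Erdos-Gallai. The sequence is NOT graphical.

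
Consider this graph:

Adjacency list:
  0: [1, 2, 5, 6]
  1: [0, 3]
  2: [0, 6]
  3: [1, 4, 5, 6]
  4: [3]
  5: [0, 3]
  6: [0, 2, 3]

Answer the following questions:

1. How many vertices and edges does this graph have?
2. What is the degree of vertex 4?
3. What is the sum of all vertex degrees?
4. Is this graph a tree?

Count: 7 vertices, 9 edges.
Vertex 4 has neighbors [3], degree = 1.
Handshaking lemma: 2 * 9 = 18.
A tree on 7 vertices has 6 edges. This graph has 9 edges (3 extra). Not a tree.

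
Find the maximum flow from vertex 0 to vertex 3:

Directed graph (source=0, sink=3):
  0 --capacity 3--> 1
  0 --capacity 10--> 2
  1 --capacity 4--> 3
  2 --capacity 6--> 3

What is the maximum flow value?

Computing max flow:
  Flow on (0->1): 3/3
  Flow on (0->2): 6/10
  Flow on (1->3): 3/4
  Flow on (2->3): 6/6
Maximum flow = 9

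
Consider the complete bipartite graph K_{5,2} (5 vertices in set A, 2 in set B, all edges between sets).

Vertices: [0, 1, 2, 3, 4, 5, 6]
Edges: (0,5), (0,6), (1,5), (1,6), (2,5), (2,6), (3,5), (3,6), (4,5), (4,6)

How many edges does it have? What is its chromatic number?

K_{5,2} has 5 * 2 = 10 edges.
Bipartite graphs have chromatic number 2 (color each partition differently).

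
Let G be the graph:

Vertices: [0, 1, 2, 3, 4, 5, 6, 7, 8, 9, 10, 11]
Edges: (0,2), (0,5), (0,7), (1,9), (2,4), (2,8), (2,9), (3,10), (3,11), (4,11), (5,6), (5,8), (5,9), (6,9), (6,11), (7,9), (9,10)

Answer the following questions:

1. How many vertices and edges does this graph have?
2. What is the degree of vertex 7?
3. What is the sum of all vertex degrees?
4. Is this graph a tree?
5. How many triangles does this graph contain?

Count: 12 vertices, 17 edges.
Vertex 7 has neighbors [0, 9], degree = 2.
Handshaking lemma: 2 * 17 = 34.
A tree on 12 vertices has 11 edges. This graph has 17 edges (6 extra). Not a tree.
Number of triangles = 1.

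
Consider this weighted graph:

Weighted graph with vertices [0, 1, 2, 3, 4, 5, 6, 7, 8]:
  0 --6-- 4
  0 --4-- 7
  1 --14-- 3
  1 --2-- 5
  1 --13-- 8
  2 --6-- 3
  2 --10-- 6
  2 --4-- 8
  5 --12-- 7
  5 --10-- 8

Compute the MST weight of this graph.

Applying Kruskal's algorithm (sort edges by weight, add if no cycle):
  Add (1,5) w=2
  Add (0,7) w=4
  Add (2,8) w=4
  Add (0,4) w=6
  Add (2,3) w=6
  Add (2,6) w=10
  Add (5,8) w=10
  Add (5,7) w=12
  Skip (1,8) w=13 (creates cycle)
  Skip (1,3) w=14 (creates cycle)
MST weight = 54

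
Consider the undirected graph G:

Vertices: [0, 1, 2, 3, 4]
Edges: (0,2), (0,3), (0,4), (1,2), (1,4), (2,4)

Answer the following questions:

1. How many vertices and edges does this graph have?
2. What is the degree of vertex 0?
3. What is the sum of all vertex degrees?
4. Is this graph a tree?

Count: 5 vertices, 6 edges.
Vertex 0 has neighbors [2, 3, 4], degree = 3.
Handshaking lemma: 2 * 6 = 12.
A tree on 5 vertices has 4 edges. This graph has 6 edges (2 extra). Not a tree.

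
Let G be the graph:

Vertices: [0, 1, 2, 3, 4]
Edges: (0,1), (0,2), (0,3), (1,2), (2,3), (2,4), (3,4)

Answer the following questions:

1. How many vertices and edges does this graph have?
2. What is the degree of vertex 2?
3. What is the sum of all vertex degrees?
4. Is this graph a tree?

Count: 5 vertices, 7 edges.
Vertex 2 has neighbors [0, 1, 3, 4], degree = 4.
Handshaking lemma: 2 * 7 = 14.
A tree on 5 vertices has 4 edges. This graph has 7 edges (3 extra). Not a tree.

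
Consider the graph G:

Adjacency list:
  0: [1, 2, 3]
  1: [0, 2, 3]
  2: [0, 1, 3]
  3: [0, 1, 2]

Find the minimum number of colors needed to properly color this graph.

The graph has a maximum clique of size 4 (lower bound on chromatic number).
A valid 4-coloring: {0: 0, 1: 1, 2: 2, 3: 3}.
Chromatic number = 4.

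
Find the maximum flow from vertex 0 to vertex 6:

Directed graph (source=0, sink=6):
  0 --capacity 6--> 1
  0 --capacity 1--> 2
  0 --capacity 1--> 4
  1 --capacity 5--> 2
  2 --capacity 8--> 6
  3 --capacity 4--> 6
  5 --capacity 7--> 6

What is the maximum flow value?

Computing max flow:
  Flow on (0->1): 5/6
  Flow on (0->2): 1/1
  Flow on (1->2): 5/5
  Flow on (2->6): 6/8
Maximum flow = 6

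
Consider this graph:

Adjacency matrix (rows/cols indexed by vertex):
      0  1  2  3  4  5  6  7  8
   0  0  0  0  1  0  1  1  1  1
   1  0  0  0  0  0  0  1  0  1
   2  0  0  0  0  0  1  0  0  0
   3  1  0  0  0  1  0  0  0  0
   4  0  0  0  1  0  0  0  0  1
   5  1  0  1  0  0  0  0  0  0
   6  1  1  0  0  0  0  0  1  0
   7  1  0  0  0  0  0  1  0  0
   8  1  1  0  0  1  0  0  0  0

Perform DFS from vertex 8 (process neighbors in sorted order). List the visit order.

DFS from vertex 8 (neighbors processed in ascending order):
Visit order: 8, 0, 3, 4, 5, 2, 6, 1, 7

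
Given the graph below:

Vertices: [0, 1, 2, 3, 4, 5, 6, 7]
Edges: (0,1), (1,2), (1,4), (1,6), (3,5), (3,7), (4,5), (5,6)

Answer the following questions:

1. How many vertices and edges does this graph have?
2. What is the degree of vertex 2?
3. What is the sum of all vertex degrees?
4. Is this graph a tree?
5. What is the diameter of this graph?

Count: 8 vertices, 8 edges.
Vertex 2 has neighbors [1], degree = 1.
Handshaking lemma: 2 * 8 = 16.
A tree on 8 vertices has 7 edges. This graph has 8 edges (1 extra). Not a tree.
Diameter (longest shortest path) = 5.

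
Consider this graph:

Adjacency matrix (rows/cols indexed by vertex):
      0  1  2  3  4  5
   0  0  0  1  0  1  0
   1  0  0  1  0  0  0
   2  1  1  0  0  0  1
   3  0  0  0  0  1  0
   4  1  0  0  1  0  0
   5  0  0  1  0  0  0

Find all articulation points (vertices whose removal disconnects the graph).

An articulation point is a vertex whose removal disconnects the graph.
Articulation points: [0, 2, 4]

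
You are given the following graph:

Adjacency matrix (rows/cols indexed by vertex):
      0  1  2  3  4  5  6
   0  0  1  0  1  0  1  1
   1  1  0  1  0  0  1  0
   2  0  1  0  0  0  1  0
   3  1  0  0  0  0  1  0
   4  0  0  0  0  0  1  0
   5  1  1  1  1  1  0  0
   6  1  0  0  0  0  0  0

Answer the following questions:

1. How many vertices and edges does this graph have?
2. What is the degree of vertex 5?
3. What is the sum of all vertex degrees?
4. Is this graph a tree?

Count: 7 vertices, 9 edges.
Vertex 5 has neighbors [0, 1, 2, 3, 4], degree = 5.
Handshaking lemma: 2 * 9 = 18.
A tree on 7 vertices has 6 edges. This graph has 9 edges (3 extra). Not a tree.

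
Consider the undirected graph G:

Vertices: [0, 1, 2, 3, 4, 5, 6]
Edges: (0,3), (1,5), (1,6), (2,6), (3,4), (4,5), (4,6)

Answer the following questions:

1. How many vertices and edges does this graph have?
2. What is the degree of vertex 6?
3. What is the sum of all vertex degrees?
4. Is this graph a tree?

Count: 7 vertices, 7 edges.
Vertex 6 has neighbors [1, 2, 4], degree = 3.
Handshaking lemma: 2 * 7 = 14.
A tree on 7 vertices has 6 edges. This graph has 7 edges (1 extra). Not a tree.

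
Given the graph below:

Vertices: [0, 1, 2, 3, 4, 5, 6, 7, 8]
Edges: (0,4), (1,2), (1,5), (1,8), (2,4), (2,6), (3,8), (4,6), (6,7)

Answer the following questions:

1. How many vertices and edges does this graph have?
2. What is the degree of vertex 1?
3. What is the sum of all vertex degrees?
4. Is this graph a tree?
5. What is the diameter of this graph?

Count: 9 vertices, 9 edges.
Vertex 1 has neighbors [2, 5, 8], degree = 3.
Handshaking lemma: 2 * 9 = 18.
A tree on 9 vertices has 8 edges. This graph has 9 edges (1 extra). Not a tree.
Diameter (longest shortest path) = 5.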